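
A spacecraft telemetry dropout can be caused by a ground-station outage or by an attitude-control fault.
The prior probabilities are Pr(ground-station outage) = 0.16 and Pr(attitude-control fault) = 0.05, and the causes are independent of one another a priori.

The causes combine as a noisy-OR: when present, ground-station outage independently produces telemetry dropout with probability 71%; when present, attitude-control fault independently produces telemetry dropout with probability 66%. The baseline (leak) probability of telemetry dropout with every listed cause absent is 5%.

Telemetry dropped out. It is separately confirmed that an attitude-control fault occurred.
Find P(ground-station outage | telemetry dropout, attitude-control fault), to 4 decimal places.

P(ground-station outage | telemetry dropout, attitude-control fault) ≈ 0.2032

Under noisy-OR, P(telemetry dropout | causes) = 1 − (1−0.05)·∏(1−qᵢ) over the active causes.
Numerator (weight on configurations with ground-station outage): 0.90633×0.16 = 0.145013
Normalizer over all consistent configurations: 0.677×0.84 + 0.90633×0.16 = 0.713693
P(ground-station outage | telemetry dropout, attitude-control fault) = 0.145013/0.713693 ≈ 0.2032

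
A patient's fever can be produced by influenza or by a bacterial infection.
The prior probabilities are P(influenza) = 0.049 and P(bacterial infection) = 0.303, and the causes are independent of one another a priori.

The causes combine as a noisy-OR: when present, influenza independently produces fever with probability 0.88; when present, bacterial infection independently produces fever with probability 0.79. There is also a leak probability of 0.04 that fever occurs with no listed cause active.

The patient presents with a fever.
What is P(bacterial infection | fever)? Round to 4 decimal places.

P(bacterial infection | fever) ≈ 0.8117

Under noisy-OR, P(fever | causes) = 1 − (1−0.04)·∏(1−qᵢ) over the active causes.
Sum P(fever|·) weighted by the priors over the 4 (influenza, bacterial infection) configurations:
  P(fever) = 0.04·0.951·0.697 + 0.7984·0.951·0.303 + 0.8848·0.049·0.697 + 0.975808·0.049·0.303
        = 0.026514 + 0.230061 + 0.030219 + 0.014488 = 0.301282
Keeping only the bacterial infection-present terms gives 0.244549, so
  P(bacterial infection | fever) = 0.244549 / 0.301282 ≈ 0.8117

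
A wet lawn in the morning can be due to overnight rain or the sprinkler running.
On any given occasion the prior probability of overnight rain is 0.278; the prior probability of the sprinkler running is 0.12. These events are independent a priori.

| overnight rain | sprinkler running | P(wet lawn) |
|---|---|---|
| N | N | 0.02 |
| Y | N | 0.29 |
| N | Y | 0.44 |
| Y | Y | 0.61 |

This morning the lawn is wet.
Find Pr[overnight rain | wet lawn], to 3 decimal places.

Weight on overnight rain=true, given the evidence: 0.070946 + 0.020350 = 0.091296
Normalizer over all consistent configurations: 0.02×0.722×0.88 + 0.44×0.722×0.12 + 0.29×0.278×0.88 + 0.61×0.278×0.12 = 0.142125
Posterior = 0.091296 / 0.142125 ≈ 0.642

Pr[overnight rain | wet lawn] ≈ 0.642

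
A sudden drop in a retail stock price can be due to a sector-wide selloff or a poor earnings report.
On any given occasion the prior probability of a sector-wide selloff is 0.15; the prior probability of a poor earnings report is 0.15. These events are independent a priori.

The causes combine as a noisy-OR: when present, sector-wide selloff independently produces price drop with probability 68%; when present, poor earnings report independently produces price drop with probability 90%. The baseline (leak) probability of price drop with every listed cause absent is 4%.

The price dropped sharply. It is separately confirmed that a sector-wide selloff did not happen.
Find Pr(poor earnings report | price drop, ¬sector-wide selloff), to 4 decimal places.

Pr(poor earnings report | price drop, ¬sector-wide selloff) ≈ 0.7995

Under noisy-OR, P(price drop | causes) = 1 − (1−0.04)·∏(1−qᵢ) over the active causes.
By total probability over both values of poor earnings report:
  P(price drop | ¬sector-wide selloff) = 0.04×0.85 + 0.904×0.15
        = 0.034000 + 0.135600 = 0.169600
Keeping only the poor earnings report-present terms gives 0.135600, so
  P(poor earnings report | price drop, ¬sector-wide selloff) = 0.135600 / 0.169600 ≈ 0.7995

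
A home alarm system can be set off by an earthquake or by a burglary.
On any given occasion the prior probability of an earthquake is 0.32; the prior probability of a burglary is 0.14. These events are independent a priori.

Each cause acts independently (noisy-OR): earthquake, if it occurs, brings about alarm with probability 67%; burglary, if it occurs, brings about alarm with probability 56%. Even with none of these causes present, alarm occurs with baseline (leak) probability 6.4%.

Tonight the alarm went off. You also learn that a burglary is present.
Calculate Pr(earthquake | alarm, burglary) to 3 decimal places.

Under noisy-OR, P(alarm | causes) = 1 − (1−0.064)·∏(1−qᵢ) over the active causes.
By total probability over both values of earthquake:
  P(alarm | burglary) = 0.58816*0.68 + 0.864093*0.32
        = 0.399949 + 0.276510 = 0.676459
Keeping only the earthquake-present terms gives 0.276510, so
  P(earthquake | alarm, burglary) = 0.276510 / 0.676459 ≈ 0.409

Pr(earthquake | alarm, burglary) ≈ 0.409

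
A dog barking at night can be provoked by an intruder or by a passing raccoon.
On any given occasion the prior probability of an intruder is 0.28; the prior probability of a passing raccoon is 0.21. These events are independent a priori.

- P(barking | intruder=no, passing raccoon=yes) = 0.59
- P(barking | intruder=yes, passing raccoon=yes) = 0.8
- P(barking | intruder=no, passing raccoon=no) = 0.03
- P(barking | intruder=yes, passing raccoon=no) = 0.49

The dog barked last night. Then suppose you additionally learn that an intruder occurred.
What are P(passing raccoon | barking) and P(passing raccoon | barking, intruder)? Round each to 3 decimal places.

P(passing raccoon | barking) ≈ 0.521; P(passing raccoon | barking, intruder) ≈ 0.303

Numerator (weight on configurations with passing raccoon): 0.089208 + 0.047040 = 0.136248
The normalizing constant is 0.03*0.72*0.79 + 0.59*0.72*0.21 + 0.49*0.28*0.79 + 0.8*0.28*0.21 = 0.261700
P(passing raccoon | barking) = 0.136248/0.261700 ≈ 0.521

With the extra evidence:
P(barking | intruder) = 0.49*0.79 + 0.8*0.21 = 0.387100 + 0.168000 = 0.555100
The passing raccoon-present share is 0.8*0.21 = 0.168000.
So P(passing raccoon | barking, intruder) = 0.168000/0.555100 ≈ 0.303.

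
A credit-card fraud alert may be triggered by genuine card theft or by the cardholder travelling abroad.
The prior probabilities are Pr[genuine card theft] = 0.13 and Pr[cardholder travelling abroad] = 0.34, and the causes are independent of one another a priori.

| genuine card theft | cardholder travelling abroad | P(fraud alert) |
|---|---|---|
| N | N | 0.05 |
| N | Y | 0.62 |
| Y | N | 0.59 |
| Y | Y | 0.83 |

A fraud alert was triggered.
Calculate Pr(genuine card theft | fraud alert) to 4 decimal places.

Pr(genuine card theft | fraud alert) ≈ 0.2916

P(fraud alert) = 0.05·0.87·0.66 + 0.62·0.87·0.34 + 0.59·0.13·0.66 + 0.83·0.13·0.34 = 0.028710 + 0.183396 + 0.050622 + 0.036686 = 0.299414
The genuine card theft-present share is 0.050622 + 0.036686 = 0.087308.
P(genuine card theft | fraud alert) = 0.087308 / 0.299414 ≈ 0.2916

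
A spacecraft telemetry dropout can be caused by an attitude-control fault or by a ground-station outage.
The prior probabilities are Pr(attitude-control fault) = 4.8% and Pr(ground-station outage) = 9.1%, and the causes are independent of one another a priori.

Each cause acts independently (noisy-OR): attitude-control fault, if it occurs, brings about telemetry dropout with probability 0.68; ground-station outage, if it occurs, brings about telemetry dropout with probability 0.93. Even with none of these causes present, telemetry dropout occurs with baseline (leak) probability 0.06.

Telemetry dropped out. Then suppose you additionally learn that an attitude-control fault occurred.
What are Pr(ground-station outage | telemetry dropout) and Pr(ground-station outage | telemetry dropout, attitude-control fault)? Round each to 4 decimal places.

Pr(ground-station outage | telemetry dropout) ≈ 0.5083; Pr(ground-station outage | telemetry dropout, attitude-control fault) ≈ 0.1229

Under noisy-OR, P(telemetry dropout | causes) = 1 − (1−0.06)·∏(1−qᵢ) over the active causes.
For the numerator, keep only ground-station outage=true terms: 0.080932 + 0.004276 = 0.085208
The normalizing constant is 0.06·0.952·0.909 + 0.9342·0.952·0.091 + 0.6992·0.048·0.909 + 0.978944·0.048·0.091 = 0.167637
Posterior = 0.085208 / 0.167637 ≈ 0.5083

Now condition on the additional information:
For the numerator, keep only ground-station outage=true terms: 0.978944·0.091 = 0.089084
The normalizing constant is 0.6992·0.909 + 0.978944·0.091 = 0.724657
Posterior = 0.089084 / 0.724657 ≈ 0.1229
— attitude-control fault explains away the evidence for ground-station outage.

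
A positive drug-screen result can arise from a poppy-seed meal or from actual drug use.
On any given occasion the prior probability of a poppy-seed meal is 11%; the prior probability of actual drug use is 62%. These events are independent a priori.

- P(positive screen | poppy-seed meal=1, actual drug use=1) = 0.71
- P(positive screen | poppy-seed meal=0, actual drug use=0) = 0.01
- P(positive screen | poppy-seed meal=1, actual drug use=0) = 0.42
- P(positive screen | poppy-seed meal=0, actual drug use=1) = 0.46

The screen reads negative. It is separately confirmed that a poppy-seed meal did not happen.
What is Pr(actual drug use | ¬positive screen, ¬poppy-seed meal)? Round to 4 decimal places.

Pr(actual drug use | ¬positive screen, ¬poppy-seed meal) ≈ 0.4709

Numerator (weight on configurations with actual drug use): 0.54·0.62 = 0.334800
Normalizer over all consistent configurations: 0.99·0.38 + 0.54·0.62 = 0.711000
P(actual drug use | ¬positive screen, ¬poppy-seed meal) = 0.334800/0.711000 ≈ 0.4709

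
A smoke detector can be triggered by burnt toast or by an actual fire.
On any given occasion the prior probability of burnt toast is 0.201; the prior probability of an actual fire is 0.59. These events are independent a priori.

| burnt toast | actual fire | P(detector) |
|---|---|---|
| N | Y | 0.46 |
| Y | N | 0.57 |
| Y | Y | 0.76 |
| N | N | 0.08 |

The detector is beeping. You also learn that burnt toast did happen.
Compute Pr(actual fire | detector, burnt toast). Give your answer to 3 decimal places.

Pr(actual fire | detector, burnt toast) ≈ 0.657

Weight on actual fire=true, given the evidence: 0.76*0.59 = 0.448400
The normalizing constant is 0.57*0.41 + 0.76*0.59 = 0.682100
P(actual fire | detector, burnt toast) = 0.448400/0.682100 ≈ 0.657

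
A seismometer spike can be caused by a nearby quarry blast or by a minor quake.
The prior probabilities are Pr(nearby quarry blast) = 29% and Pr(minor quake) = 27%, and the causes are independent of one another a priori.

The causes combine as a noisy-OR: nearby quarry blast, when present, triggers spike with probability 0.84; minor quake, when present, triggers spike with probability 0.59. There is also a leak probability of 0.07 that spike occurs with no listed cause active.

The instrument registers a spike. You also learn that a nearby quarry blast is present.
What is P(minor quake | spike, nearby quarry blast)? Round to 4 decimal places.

Under noisy-OR, P(spike | causes) = 1 − (1−0.07)·∏(1−qᵢ) over the active causes.
P(spike | nearby quarry blast) = 0.8512·0.73 + 0.938992·0.27 = 0.621376 + 0.253528 = 0.874904
Of this, 0.253528 comes from 0.938992·0.27 (the minor quake=true cases).
Hence the posterior is 0.253528/0.874904 ≈ 0.2898.

P(minor quake | spike, nearby quarry blast) ≈ 0.2898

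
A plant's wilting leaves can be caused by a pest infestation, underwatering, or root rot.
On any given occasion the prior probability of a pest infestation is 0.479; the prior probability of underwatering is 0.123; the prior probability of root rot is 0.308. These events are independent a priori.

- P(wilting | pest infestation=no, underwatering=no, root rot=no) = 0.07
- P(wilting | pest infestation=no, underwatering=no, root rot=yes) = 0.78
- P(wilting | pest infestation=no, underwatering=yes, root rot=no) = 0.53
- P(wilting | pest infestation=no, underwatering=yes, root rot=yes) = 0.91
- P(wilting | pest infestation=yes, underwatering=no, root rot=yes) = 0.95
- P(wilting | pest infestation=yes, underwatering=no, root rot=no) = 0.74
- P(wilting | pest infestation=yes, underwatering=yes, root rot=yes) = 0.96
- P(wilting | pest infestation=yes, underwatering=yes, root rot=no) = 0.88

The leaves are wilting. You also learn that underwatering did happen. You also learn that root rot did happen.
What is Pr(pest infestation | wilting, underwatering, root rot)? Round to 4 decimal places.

Pr(pest infestation | wilting, underwatering, root rot) ≈ 0.4924

Enumerate both values of pest infestation and weight by the priors:
  P(wilting | underwatering, root rot) = 0.91·0.521 + 0.96·0.479
        = 0.474110 + 0.459840 = 0.933950
The terms with pest infestation present sum to 0.459840, so
  P(pest infestation | wilting, underwatering, root rot) = 0.459840 / 0.933950 ≈ 0.4924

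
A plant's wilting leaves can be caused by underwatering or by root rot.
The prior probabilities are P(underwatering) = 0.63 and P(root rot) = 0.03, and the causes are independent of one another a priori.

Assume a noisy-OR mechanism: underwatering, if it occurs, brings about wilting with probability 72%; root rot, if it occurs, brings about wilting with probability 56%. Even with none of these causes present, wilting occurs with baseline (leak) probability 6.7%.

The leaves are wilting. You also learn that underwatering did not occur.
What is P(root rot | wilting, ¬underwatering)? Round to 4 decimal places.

P(root rot | wilting, ¬underwatering) ≈ 0.2139

Under noisy-OR, P(wilting | causes) = 1 − (1−0.067)·∏(1−qᵢ) over the active causes.
For the numerator, keep only root rot=true terms: 0.58948*0.03 = 0.017684
Normalizer over all consistent configurations: 0.067*0.97 + 0.58948*0.03 = 0.082674
Posterior = 0.017684 / 0.082674 ≈ 0.2139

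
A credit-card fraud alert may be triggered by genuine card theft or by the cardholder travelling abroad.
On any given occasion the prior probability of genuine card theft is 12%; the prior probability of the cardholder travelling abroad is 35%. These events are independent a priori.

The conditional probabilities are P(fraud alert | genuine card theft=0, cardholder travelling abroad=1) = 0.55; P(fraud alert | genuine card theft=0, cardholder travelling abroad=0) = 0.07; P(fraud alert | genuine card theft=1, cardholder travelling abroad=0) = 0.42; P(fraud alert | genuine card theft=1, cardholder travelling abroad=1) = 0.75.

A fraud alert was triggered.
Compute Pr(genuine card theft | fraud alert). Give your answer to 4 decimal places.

Pr(genuine card theft | fraud alert) ≈ 0.2348

Enumerate the 4 (genuine card theft, cardholder travelling abroad) configurations and weight by the priors:
  P(fraud alert) = 0.07·0.88·0.65 + 0.55·0.88·0.35 + 0.42·0.12·0.65 + 0.75·0.12·0.35
        = 0.040040 + 0.169400 + 0.032760 + 0.031500 = 0.273700
Keeping only the genuine card theft-present terms gives 0.064260, so
  P(genuine card theft | fraud alert) = 0.064260 / 0.273700 ≈ 0.2348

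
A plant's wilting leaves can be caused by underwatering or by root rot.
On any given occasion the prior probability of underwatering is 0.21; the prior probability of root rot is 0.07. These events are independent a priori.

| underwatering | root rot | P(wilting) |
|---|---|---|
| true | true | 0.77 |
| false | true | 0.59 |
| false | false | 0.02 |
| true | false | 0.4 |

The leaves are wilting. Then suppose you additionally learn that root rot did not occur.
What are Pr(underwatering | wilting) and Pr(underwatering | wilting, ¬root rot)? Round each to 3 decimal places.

Pr(underwatering | wilting) ≈ 0.654; Pr(underwatering | wilting, ¬root rot) ≈ 0.842

Numerator (weight on configurations with underwatering): 0.078120 + 0.011319 = 0.089439
Denominator P(wilting): 0.02*0.79*0.93 + 0.59*0.79*0.07 + 0.4*0.21*0.93 + 0.77*0.21*0.07 = 0.136760
Posterior = 0.089439 / 0.136760 ≈ 0.654

With the extra evidence:
By total probability over both values of underwatering:
  P(wilting | ¬root rot) = 0.02×0.79 + 0.4×0.21
        = 0.015800 + 0.084000 = 0.099800
Keeping only the underwatering-present terms gives 0.084000, so
  P(underwatering | wilting, ¬root rot) = 0.084000 / 0.099800 ≈ 0.842
Ruling out root rot raises the posterior on underwatering — the flip side of explaining away.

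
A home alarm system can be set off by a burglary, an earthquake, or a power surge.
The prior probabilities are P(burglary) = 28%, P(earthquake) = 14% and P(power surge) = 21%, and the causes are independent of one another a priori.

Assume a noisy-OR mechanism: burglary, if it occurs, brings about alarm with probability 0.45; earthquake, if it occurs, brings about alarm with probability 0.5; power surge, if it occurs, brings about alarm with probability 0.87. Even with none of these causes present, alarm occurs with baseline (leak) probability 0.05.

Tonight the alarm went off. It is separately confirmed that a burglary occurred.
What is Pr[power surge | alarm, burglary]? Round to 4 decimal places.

Under noisy-OR, P(alarm | causes) = 1 − (1−0.05)·∏(1−qᵢ) over the active causes.
Enumerate the 4 (earthquake, power surge) configurations and weight by the priors:
  P(alarm | burglary) = 0.4775×0.86×0.79 + 0.932075×0.86×0.21 + 0.73875×0.14×0.79 + 0.966037×0.14×0.21
        = 0.324413 + 0.168333 + 0.081706 + 0.028401 = 0.602853
Configurations with power surge contribute 0.196734, so
  P(power surge | alarm, burglary) = 0.196734 / 0.602853 ≈ 0.3263

Pr[power surge | alarm, burglary] ≈ 0.3263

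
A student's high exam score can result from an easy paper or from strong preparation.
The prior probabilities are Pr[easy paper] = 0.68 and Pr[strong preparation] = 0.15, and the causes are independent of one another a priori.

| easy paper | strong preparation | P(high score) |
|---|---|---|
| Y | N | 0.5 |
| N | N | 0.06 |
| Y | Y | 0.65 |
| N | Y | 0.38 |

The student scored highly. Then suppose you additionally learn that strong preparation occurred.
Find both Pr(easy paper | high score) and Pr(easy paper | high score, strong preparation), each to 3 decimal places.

Pr(easy paper | high score) ≈ 0.911; Pr(easy paper | high score, strong preparation) ≈ 0.784

Sum P(high score|·) weighted by the priors over the 4 (easy paper, strong preparation) configurations:
  P(high score) = 0.06·0.32·0.85 + 0.38·0.32·0.15 + 0.5·0.68·0.85 + 0.65·0.68·0.15
        = 0.016320 + 0.018240 + 0.289000 + 0.066300 = 0.389860
The terms with easy paper present sum to 0.355300, so
  P(easy paper | high score) = 0.355300 / 0.389860 ≈ 0.911

Now condition on the additional information:
Numerator (weight on configurations with easy paper): 0.65·0.68 = 0.442000
Denominator P(high score | strong preparation): 0.38·0.32 + 0.65·0.68 = 0.563600
Posterior = 0.442000 / 0.563600 ≈ 0.784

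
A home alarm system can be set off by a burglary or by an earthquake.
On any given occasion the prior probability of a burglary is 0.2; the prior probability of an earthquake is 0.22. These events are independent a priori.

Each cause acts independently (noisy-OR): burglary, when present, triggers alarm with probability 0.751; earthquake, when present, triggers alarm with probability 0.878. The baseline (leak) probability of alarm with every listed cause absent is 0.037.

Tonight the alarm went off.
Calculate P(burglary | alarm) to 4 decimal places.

P(burglary | alarm) ≈ 0.4748

Under noisy-OR, P(alarm | causes) = 1 − (1−0.037)·∏(1−qᵢ) over the active causes.
Enumerate the 4 (burglary, earthquake) configurations and weight by the priors:
  P(alarm) = 0.037×0.8×0.78 + 0.882514×0.8×0.22 + 0.760213×0.2×0.78 + 0.970746×0.2×0.22
        = 0.023088 + 0.155322 + 0.118593 + 0.042713 = 0.339716
The terms with burglary present sum to 0.161306, so
  P(burglary | alarm) = 0.161306 / 0.339716 ≈ 0.4748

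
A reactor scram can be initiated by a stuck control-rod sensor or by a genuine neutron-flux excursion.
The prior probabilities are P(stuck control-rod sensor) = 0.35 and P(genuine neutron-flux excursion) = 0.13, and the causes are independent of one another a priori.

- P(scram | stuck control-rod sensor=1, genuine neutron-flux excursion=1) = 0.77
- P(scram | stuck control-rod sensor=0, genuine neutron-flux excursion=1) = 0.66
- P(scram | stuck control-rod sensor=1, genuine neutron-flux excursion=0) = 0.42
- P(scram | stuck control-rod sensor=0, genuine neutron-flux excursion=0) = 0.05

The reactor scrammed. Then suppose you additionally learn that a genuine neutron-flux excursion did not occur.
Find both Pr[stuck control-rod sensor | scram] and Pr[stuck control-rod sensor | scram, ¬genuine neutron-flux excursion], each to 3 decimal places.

Pr[stuck control-rod sensor | scram] ≈ 0.660; Pr[stuck control-rod sensor | scram, ¬genuine neutron-flux excursion] ≈ 0.819

Numerator (weight on configurations with stuck control-rod sensor): 0.127890 + 0.035035 = 0.162925
Denominator P(scram): 0.05*0.65*0.87 + 0.66*0.65*0.13 + 0.42*0.35*0.87 + 0.77*0.35*0.13 = 0.246970
Posterior = 0.162925 / 0.246970 ≈ 0.660

Now also conditioning on genuine neutron-flux excursion≠true:
For the numerator, keep only stuck control-rod sensor=true terms: 0.42·0.35 = 0.147000
Denominator P(scram | ¬genuine neutron-flux excursion): 0.05·0.65 + 0.42·0.35 = 0.179500
P(stuck control-rod sensor | scram, ¬genuine neutron-flux excursion) = 0.147000/0.179500 ≈ 0.819
Ruling out genuine neutron-flux excursion raises the posterior on stuck control-rod sensor — the flip side of explaining away.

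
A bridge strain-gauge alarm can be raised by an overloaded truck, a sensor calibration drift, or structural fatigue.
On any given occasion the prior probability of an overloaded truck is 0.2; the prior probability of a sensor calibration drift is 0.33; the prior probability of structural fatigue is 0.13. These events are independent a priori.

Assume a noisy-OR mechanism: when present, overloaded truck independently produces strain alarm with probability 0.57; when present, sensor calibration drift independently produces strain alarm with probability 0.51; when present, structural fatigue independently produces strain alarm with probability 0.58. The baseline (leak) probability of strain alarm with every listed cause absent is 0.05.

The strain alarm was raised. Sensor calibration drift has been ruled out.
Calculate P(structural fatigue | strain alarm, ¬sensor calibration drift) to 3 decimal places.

P(structural fatigue | strain alarm, ¬sensor calibration drift) ≈ 0.379

Under noisy-OR, P(strain alarm | causes) = 1 − (1−0.05)·∏(1−qᵢ) over the active causes.
P(strain alarm | ¬sensor calibration drift) = 0.05·0.8·0.87 + 0.601·0.8·0.13 + 0.5915·0.2·0.87 + 0.82843·0.2·0.13 = 0.034800 + 0.062504 + 0.102921 + 0.021539 = 0.221764
Of this, 0.084043 comes from 0.062504 + 0.021539 (the structural fatigue=true cases).
So P(structural fatigue | strain alarm, ¬sensor calibration drift) = 0.084043/0.221764 ≈ 0.379.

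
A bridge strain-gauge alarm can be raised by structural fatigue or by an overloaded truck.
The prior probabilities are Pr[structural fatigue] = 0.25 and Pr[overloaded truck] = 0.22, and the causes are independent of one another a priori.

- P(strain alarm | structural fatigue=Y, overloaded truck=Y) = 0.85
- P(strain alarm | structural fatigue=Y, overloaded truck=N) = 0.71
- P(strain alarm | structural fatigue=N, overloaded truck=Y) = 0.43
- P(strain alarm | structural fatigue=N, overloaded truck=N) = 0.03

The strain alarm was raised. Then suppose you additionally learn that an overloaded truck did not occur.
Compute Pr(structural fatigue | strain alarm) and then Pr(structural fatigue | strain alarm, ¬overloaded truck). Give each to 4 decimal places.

Pr(structural fatigue | strain alarm) ≈ 0.6767; Pr(structural fatigue | strain alarm, ¬overloaded truck) ≈ 0.8875

Weight on structural fatigue=true, given the evidence: 0.138450 + 0.046750 = 0.185200
The normalizing constant is 0.03*0.75*0.78 + 0.43*0.75*0.22 + 0.71*0.25*0.78 + 0.85*0.25*0.22 = 0.273700
Posterior = 0.185200 / 0.273700 ≈ 0.6767

Now also conditioning on overloaded truck≠true:
By total probability over both values of structural fatigue:
  P(strain alarm | ¬overloaded truck) = 0.03×0.75 + 0.71×0.25
        = 0.022500 + 0.177500 = 0.200000
The terms with structural fatigue present sum to 0.177500, so
  P(structural fatigue | strain alarm, ¬overloaded truck) = 0.177500 / 0.200000 ≈ 0.8875
With overloaded truck excluded, structural fatigue must carry more of the explanatory weight for the strain alarm.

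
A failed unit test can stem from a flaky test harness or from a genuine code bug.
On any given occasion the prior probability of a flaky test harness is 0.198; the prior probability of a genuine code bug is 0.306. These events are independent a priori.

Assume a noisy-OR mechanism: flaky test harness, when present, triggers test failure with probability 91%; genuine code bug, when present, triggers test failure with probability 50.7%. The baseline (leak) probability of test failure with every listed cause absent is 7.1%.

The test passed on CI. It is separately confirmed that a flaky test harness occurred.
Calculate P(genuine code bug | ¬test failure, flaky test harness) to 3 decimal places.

Under noisy-OR, P(test failure | causes) = 1 − (1−0.071)·∏(1−qᵢ) over the active causes.
Weight on genuine code bug=true, given the evidence: 0.04122×0.306 = 0.012613
Normalizer over all consistent configurations: 0.08361×0.694 + 0.04122×0.306 = 0.070638
Posterior = 0.012613 / 0.070638 ≈ 0.179

P(genuine code bug | ¬test failure, flaky test harness) ≈ 0.179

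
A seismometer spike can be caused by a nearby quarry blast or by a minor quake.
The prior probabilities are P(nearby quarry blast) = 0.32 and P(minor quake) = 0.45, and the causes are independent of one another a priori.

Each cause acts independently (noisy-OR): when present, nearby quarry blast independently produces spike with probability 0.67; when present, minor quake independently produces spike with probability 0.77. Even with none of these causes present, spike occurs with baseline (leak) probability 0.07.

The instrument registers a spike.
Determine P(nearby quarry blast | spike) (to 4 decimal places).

P(nearby quarry blast | spike) ≈ 0.4896

Under noisy-OR, P(spike | causes) = 1 − (1−0.07)·∏(1−qᵢ) over the active causes.
Numerator (weight on configurations with nearby quarry blast): 0.121986 + 0.133835 = 0.255821
Denominator P(spike): 0.07*0.68*0.55 + 0.7861*0.68*0.45 + 0.6931*0.32*0.55 + 0.929413*0.32*0.45 = 0.522548
Posterior = 0.255821 / 0.522548 ≈ 0.4896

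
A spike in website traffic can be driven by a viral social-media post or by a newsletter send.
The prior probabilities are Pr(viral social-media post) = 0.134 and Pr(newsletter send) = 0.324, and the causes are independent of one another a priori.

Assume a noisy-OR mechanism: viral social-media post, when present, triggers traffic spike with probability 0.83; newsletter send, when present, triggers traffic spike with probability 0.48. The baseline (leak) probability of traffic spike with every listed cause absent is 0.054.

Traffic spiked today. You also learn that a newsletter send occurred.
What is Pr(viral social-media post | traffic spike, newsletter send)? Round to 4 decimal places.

Pr(viral social-media post | traffic spike, newsletter send) ≈ 0.2182

Under noisy-OR, P(traffic spike | causes) = 1 − (1−0.054)·∏(1−qᵢ) over the active causes.
By total probability over both values of viral social-media post:
  P(traffic spike | newsletter send) = 0.50808·0.866 + 0.916374·0.134
        = 0.439997 + 0.122794 = 0.562791
Configurations with viral social-media post contribute 0.122794, so
  P(viral social-media post | traffic spike, newsletter send) = 0.122794 / 0.562791 ≈ 0.2182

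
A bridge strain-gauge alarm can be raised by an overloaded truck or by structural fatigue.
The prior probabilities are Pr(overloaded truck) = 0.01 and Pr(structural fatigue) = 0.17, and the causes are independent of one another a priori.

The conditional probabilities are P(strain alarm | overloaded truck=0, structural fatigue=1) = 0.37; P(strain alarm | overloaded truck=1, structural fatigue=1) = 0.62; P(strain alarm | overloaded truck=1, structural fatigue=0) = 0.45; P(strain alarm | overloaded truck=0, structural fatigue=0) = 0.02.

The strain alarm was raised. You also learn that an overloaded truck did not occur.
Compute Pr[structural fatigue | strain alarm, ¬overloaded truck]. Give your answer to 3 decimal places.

Pr[structural fatigue | strain alarm, ¬overloaded truck] ≈ 0.791

Enumerate both values of structural fatigue and weight by the priors:
  P(strain alarm | ¬overloaded truck) = 0.02*0.83 + 0.37*0.17
        = 0.016600 + 0.062900 = 0.079500
Configurations with structural fatigue contribute 0.062900, so
  P(structural fatigue | strain alarm, ¬overloaded truck) = 0.062900 / 0.079500 ≈ 0.791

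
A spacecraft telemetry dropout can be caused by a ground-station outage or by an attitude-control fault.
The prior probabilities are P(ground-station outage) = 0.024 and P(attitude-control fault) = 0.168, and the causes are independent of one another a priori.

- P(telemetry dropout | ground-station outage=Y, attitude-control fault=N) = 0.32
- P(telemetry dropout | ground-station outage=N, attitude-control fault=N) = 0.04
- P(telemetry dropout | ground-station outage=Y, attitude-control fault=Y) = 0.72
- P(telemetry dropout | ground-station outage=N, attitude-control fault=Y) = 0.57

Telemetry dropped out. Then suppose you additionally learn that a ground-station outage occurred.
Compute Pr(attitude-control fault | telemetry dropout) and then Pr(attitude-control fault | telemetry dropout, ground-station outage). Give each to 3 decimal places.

Pr(attitude-control fault | telemetry dropout) ≈ 0.713; Pr(attitude-control fault | telemetry dropout, ground-station outage) ≈ 0.312

Sum P(telemetry dropout|·) weighted by the priors over the 4 (ground-station outage, attitude-control fault) configurations:
  P(telemetry dropout) = 0.04×0.976×0.832 + 0.57×0.976×0.168 + 0.32×0.024×0.832 + 0.72×0.024×0.168
        = 0.032481 + 0.093462 + 0.006390 + 0.002903 = 0.135236
Keeping only the attitude-control fault-present terms gives 0.096365, so
  P(attitude-control fault | telemetry dropout) = 0.096365 / 0.135236 ≈ 0.713

Now condition on the additional information:
P(telemetry dropout | ground-station outage) = 0.32·0.832 + 0.72·0.168 = 0.266240 + 0.120960 = 0.387200
Restricting to configurations with attitude-control fault present: 0.72·0.168 = 0.120960.
So P(attitude-control fault | telemetry dropout, ground-station outage) = 0.120960/0.387200 ≈ 0.312.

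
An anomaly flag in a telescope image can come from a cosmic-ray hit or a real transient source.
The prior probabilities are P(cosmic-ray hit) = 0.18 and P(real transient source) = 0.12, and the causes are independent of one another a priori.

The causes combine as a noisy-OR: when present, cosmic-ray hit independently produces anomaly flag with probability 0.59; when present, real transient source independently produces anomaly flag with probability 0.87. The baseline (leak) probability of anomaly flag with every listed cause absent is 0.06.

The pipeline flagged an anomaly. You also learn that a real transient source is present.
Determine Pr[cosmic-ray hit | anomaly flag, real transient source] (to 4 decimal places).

Pr[cosmic-ray hit | anomaly flag, real transient source] ≈ 0.1919

Under noisy-OR, P(anomaly flag | causes) = 1 − (1−0.06)·∏(1−qᵢ) over the active causes.
Enumerate both values of cosmic-ray hit and weight by the priors:
  P(anomaly flag | real transient source) = 0.8778*0.82 + 0.949898*0.18
        = 0.719796 + 0.170982 = 0.890778
The terms with cosmic-ray hit present sum to 0.170982, so
  P(cosmic-ray hit | anomaly flag, real transient source) = 0.170982 / 0.890778 ≈ 0.1919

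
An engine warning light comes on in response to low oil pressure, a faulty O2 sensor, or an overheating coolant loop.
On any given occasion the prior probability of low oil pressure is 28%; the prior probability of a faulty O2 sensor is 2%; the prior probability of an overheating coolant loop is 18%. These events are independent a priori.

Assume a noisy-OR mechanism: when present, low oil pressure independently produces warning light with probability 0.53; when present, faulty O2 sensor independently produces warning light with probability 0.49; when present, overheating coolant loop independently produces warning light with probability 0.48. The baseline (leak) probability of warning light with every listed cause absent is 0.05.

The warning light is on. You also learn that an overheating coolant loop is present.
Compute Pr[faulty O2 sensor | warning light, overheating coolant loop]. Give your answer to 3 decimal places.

Under noisy-OR, P(warning light | causes) = 1 − (1−0.05)·∏(1−qᵢ) over the active causes.
For the numerator, keep only faulty O2 sensor=true terms: 0.010772 + 0.004937 = 0.015709
Denominator P(warning light | overheating coolant loop): 0.506·0.72·0.98 + 0.74806·0.72·0.02 + 0.76782·0.28·0.98 + 0.881588·0.28·0.02 = 0.583433
Posterior = 0.015709 / 0.583433 ≈ 0.027

Pr[faulty O2 sensor | warning light, overheating coolant loop] ≈ 0.027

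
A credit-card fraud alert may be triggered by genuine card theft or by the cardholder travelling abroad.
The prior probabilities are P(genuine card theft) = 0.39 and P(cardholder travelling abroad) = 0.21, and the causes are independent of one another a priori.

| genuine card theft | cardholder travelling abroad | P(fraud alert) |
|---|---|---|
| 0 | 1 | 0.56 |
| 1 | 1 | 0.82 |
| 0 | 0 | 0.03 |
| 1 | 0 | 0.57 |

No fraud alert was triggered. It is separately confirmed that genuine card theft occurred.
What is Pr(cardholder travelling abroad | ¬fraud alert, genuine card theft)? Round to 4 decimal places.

Pr(cardholder travelling abroad | ¬fraud alert, genuine card theft) ≈ 0.1001

Weight on cardholder travelling abroad=true, given the evidence: 0.18*0.21 = 0.037800
Normalizer over all consistent configurations: 0.43*0.79 + 0.18*0.21 = 0.377500
P(cardholder travelling abroad | ¬fraud alert, genuine card theft) = 0.037800/0.377500 ≈ 0.1001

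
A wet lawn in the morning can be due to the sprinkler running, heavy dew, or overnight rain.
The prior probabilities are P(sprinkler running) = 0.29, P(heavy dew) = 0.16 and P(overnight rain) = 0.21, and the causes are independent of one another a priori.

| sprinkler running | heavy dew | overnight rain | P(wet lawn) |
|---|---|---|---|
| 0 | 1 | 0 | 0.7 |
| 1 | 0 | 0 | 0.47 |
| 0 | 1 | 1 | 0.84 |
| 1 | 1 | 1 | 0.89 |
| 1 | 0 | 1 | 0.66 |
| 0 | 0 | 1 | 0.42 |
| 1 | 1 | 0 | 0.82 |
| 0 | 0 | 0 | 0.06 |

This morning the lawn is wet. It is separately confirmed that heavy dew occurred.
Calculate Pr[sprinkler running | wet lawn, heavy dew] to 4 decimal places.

P(wet lawn | heavy dew) = 0.7·0.71·0.79 + 0.84·0.71·0.21 + 0.82·0.29·0.79 + 0.89·0.29·0.21 = 0.392630 + 0.125244 + 0.187862 + 0.054201 = 0.759937
The sprinkler running-present share is 0.187862 + 0.054201 = 0.242063.
So P(sprinkler running | wet lawn, heavy dew) = 0.242063/0.759937 ≈ 0.3185.

Pr[sprinkler running | wet lawn, heavy dew] ≈ 0.3185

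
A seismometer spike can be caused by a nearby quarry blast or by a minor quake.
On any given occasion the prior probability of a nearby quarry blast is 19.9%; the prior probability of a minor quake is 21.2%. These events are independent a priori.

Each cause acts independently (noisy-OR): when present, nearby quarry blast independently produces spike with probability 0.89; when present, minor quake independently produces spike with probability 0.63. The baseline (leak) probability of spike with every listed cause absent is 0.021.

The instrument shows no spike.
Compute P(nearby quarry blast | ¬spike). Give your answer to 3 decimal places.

P(nearby quarry blast | ¬spike) ≈ 0.027

Under noisy-OR, P(spike | causes) = 1 − (1−0.021)·∏(1−qᵢ) over the active causes.
P(¬spike) = 0.979·0.801·0.788 + 0.36223·0.801·0.212 + 0.10769·0.199·0.788 + 0.039845·0.199·0.212 = 0.617933 + 0.061511 + 0.016887 + 0.001681 = 0.698012
Restricting to configurations with nearby quarry blast present: 0.016887 + 0.001681 = 0.018568.
Hence the posterior is 0.018568/0.698012 ≈ 0.027.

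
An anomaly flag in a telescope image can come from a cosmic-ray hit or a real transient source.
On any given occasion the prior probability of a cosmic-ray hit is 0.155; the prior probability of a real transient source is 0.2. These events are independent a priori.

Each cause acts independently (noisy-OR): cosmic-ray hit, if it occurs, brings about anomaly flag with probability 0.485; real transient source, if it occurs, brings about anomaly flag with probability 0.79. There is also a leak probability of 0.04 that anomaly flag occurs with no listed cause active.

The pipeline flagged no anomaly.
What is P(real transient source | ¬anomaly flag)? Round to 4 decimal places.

Under noisy-OR, P(anomaly flag | causes) = 1 − (1−0.04)·∏(1−qᵢ) over the active causes.
P(¬anomaly flag) = 0.96*0.845*0.8 + 0.2016*0.845*0.2 + 0.4944*0.155*0.8 + 0.103824*0.155*0.2 = 0.648960 + 0.034070 + 0.061306 + 0.003219 = 0.747555
The real transient source-present share is 0.034070 + 0.003219 = 0.037289.
Hence the posterior is 0.037289/0.747555 ≈ 0.0499.

P(real transient source | ¬anomaly flag) ≈ 0.0499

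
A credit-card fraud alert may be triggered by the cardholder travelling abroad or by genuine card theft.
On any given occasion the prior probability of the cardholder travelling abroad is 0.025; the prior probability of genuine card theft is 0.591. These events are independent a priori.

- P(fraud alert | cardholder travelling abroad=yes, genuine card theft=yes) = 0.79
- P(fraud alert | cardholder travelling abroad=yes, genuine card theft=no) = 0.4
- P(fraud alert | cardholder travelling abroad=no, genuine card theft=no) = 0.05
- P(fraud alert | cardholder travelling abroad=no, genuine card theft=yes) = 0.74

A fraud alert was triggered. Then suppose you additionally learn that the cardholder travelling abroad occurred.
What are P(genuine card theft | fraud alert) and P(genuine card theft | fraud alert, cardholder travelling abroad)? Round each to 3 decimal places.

P(genuine card theft | fraud alert) ≈ 0.948; P(genuine card theft | fraud alert, cardholder travelling abroad) ≈ 0.741

P(fraud alert) = 0.05·0.975·0.409 + 0.74·0.975·0.591 + 0.4·0.025·0.409 + 0.79·0.025·0.591 = 0.019939 + 0.426407 + 0.004090 + 0.011672 = 0.462108
The genuine card theft-present share is 0.426407 + 0.011672 = 0.438079.
P(genuine card theft | fraud alert) = 0.438079 / 0.462108 ≈ 0.948

With the extra evidence:
Numerator (weight on configurations with genuine card theft): 0.79·0.591 = 0.466890
Normalizer over all consistent configurations: 0.4·0.409 + 0.79·0.591 = 0.630490
Posterior = 0.466890 / 0.630490 ≈ 0.741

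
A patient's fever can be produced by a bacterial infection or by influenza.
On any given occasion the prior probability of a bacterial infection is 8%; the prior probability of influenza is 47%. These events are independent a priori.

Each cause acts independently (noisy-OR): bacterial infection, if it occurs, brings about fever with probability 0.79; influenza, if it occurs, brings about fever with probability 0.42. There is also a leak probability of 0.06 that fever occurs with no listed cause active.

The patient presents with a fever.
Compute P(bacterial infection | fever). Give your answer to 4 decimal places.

P(bacterial infection | fever) ≈ 0.2296

Under noisy-OR, P(fever | causes) = 1 − (1−0.06)·∏(1−qᵢ) over the active causes.
P(fever) = 0.06×0.92×0.53 + 0.4548×0.92×0.47 + 0.8026×0.08×0.53 + 0.885508×0.08×0.47 = 0.029256 + 0.196656 + 0.034030 + 0.033295 = 0.293237
Restricting to configurations with bacterial infection present: 0.034030 + 0.033295 = 0.067325.
So P(bacterial infection | fever) = 0.067325/0.293237 ≈ 0.2296.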